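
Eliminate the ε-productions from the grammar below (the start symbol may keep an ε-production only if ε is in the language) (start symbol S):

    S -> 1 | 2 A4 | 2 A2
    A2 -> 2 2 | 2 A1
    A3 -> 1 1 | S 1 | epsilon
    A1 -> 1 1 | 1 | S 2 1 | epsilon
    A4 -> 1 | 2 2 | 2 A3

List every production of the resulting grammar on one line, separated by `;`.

Nullable set = {A1, A3}.
ε ∉ L(G), so no ε-production is kept.
Add the nullable-subset variants: A2 → 2 A1 gives 2 A1 | 2. A4 → 2 A3 gives 2 A3 | 2.

S -> 1 | 2 A4 | 2 A2; A2 -> 2 2 | 2 A1 | 2; A3 -> 1 1 | S 1; A1 -> 1 1 | 1 | S 2 1; A4 -> 1 | 2 2 | 2 A3 | 2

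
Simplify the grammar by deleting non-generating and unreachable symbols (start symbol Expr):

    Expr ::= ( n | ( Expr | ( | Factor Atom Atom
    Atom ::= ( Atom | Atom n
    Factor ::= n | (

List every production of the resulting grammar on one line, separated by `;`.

Expr ::= ( n | ( Expr | (

Generating nonterminals: {Expr, Factor}.
Reachable from Expr after that: {Expr}.
Removed useless symbols: {Atom, Factor} and every production mentioning them.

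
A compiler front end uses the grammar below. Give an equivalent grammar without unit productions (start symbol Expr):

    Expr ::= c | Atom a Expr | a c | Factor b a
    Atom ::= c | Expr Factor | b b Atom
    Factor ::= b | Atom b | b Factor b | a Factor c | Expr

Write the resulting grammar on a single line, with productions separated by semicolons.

Unit pairs: Factor ⇒* {Expr}.
For every A with A ⇒* B via unit rules, add B's non-unit alternatives to A; then delete every rule of the form X → Y.

Expr ::= c | Atom a Expr | a c | Factor b a; Atom ::= c | Expr Factor | b b Atom; Factor ::= b | Atom b | b Factor b | a Factor c | c | Atom a Expr | a c | Factor b a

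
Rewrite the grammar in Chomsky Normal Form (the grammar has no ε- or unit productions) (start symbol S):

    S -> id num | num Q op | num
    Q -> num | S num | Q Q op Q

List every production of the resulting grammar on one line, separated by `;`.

S -> X1 X2 | X2 Y1 | num; Q -> num | S X2 | Q Y2; X1 -> id; X2 -> num; X3 -> op; Y1 -> Q X3; Y2 -> Q Y3; Y3 -> X3 Q

Introduce a nonterminal for each terminal appearing in a rule of length ≥ 2: X1 → id, X2 → num, X3 → op.
Binarize each right-hand side of length ≥ 3 by chaining fresh nonterminals (Y1, Y2, …): affected rules were S → X2 Q X3; Q → Q Q X3 Q.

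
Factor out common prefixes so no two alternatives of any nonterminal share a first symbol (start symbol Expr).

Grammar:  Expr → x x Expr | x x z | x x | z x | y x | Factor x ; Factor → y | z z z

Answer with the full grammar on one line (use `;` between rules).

Expr has alternatives sharing prefix 'x x': factor to Expr → x x Expr1 with Expr1 → Expr | z | ε.

Expr → z x | y x | Factor x | x x Expr1; Factor → y | z z z; Expr1 → Expr | z | ε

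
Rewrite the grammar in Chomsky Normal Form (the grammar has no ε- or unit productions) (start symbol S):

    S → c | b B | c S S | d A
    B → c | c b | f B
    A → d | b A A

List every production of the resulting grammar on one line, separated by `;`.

Introduce a nonterminal for each terminal appearing in a rule of length ≥ 2: X1 → b, X2 → c, X3 → d, X4 → f.
Binarize each right-hand side of length ≥ 3 by chaining fresh nonterminals (Y1, Y2, …): affected rules were S → X2 S S; A → X1 A A.

S → c | X1 B | X2 Y1 | X3 A; B → c | X2 X1 | X4 B; A → d | X1 Y2; X1 → b; X2 → c; X3 → d; X4 → f; Y1 → S S; Y2 → A A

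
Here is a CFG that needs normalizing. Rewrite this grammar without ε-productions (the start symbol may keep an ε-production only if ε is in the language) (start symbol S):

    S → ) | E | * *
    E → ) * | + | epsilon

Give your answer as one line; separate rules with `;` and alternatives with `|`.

S → ) | E | * * | ε; E → ) * | +

The nullable symbols are {E, S}.
ε ∈ L(G) since S is nullable, so keep S → ε.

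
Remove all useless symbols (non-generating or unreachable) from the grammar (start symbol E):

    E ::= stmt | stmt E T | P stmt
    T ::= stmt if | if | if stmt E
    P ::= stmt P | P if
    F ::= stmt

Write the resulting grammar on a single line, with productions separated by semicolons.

E ::= stmt | stmt E T; T ::= stmt if | if | if stmt E

Generating nonterminals: {E, F, T}.
Reachable from E after that: {E, T}.
Removed useless symbols: {F, P} and every production mentioning them.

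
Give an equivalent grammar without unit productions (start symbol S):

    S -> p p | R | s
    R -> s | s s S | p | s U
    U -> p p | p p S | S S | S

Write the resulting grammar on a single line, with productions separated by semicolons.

S -> p p | s | s s S | p | s U; R -> s | s s S | p | s U; U -> p p | p p S | S S | s | s s S | p | s U

Unit pairs: S ⇒* {R}; U ⇒* {R, S}.
For every A with A ⇒* B via unit rules, add B's non-unit alternatives to A; then delete every rule of the form X → Y.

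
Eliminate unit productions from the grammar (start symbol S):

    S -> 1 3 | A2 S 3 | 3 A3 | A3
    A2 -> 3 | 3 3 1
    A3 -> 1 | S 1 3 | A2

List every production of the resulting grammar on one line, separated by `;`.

Unit pairs: A3 ⇒* {A2}; S ⇒* {A2, A3}.
For each unit pair (A, B), copy every non-unit production of B to A, then drop all unit productions.

S -> 3 | 3 3 1 | 1 3 | A2 S 3 | 3 A3 | 1 | S 1 3; A2 -> 3 | 3 3 1; A3 -> 3 | 3 3 1 | 1 | S 1 3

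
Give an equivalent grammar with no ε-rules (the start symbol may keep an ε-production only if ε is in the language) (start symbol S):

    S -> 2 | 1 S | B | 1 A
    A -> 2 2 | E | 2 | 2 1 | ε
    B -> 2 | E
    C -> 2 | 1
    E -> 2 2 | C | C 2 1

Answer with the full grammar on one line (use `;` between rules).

S -> 2 | 1 S | B | 1 A | 1; A -> 2 2 | E | 2 | 2 1; B -> 2 | E; C -> 2 | 1; E -> 2 2 | C | C 2 1

Nullable nonterminals: {A}.
ε ∉ L(G), so no ε-production is kept.
Add the nullable-subset variants: S → 1 A gives 1 A | 1.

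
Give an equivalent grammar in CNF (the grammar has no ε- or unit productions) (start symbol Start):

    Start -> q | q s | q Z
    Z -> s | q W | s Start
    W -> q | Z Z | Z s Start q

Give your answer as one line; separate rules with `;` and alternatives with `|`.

Introduce a nonterminal for each terminal appearing in a rule of length ≥ 2: X1 → q, X2 → s.
Binarize each right-hand side of length ≥ 3 by chaining fresh nonterminals (Y1, Y2, …): affected rules were W → Z X2 Start X1.

Start -> q | X1 X2 | X1 Z; Z -> s | X1 W | X2 Start; W -> q | Z Z | Z Y1; X1 -> q; X2 -> s; Y1 -> X2 Y2; Y2 -> Start X1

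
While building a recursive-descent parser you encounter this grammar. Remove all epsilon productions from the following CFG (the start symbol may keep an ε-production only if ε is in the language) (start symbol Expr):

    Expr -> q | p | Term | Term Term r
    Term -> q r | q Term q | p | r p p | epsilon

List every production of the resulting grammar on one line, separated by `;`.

Nullable nonterminals: {Expr, Term}.
ε ∈ L(G) since Expr is nullable, so keep Expr → ε.
Expand every rule over subsets of its nullable positions: Expr → Term Term r gives Term Term r | Term r | r. Term → q Term q gives q Term q | q q.

Expr -> q | p | Term | Term Term r | Term r | r | ε; Term -> q r | q Term q | q q | p | r p p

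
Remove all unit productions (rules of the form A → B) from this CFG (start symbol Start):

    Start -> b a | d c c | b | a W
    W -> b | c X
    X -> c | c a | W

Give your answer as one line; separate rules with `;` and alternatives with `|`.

Unit pairs: X ⇒* {W}.
For every A with A ⇒* B via unit rules, add B's non-unit alternatives to A; then delete every rule of the form X → Y.

Start -> b a | d c c | b | a W; W -> b | c X; X -> c | c a | b | c X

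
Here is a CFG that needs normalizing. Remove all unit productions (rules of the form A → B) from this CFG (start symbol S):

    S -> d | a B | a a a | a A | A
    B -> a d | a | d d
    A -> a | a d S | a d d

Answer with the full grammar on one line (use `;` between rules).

Unit pairs: S ⇒* {A}.
For each unit pair (A, B), copy every non-unit production of B to A, then drop all unit productions.

S -> d | a B | a a a | a A | a | a d S | a d d; B -> a d | a | d d; A -> a | a d S | a d d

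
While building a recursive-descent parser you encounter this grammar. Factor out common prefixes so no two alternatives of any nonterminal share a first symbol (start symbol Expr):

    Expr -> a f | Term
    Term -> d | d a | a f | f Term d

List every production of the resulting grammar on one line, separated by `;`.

Term has alternatives sharing prefix 'd': factor to Term → d Term1 with Term1 → ε | a.

Expr -> a f | Term; Term -> a f | f Term d | d Term1; Term1 -> ε | a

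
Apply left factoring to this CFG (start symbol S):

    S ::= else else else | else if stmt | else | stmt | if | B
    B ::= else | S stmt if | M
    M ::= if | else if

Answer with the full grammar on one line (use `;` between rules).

S ::= stmt | if | B | else S'; B ::= else | S stmt if | M; M ::= if | else if; S' ::= else else | if stmt | ε

S has alternatives sharing prefix 'else': factor to S → else S' with S' → else else | if stmt | ε.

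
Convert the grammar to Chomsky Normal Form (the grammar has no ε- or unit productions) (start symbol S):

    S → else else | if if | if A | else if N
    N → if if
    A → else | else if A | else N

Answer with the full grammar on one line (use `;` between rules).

Introduce a nonterminal for each terminal appearing in a rule of length ≥ 2: X1 → else, X2 → if.
Binarize each right-hand side of length ≥ 3 by chaining fresh nonterminals (Y1, Y2, …): affected rules were S → X1 X2 N; A → X1 X2 A.

S → X1 X1 | X2 X2 | X2 A | X1 Y1; N → X2 X2; A → else | X1 Y2 | X1 N; X1 → else; X2 → if; Y1 → X2 N; Y2 → X2 A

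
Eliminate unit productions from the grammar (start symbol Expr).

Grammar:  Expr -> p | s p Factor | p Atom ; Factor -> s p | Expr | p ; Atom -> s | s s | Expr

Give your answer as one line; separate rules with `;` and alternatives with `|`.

Unit pairs: Atom ⇒* {Expr}; Factor ⇒* {Expr}.
For each unit pair (A, B), copy every non-unit production of B to A, then drop all unit productions.

Expr -> p | s p Factor | p Atom; Factor -> s p | p | s p Factor | p Atom; Atom -> s | s s | p | s p Factor | p Atom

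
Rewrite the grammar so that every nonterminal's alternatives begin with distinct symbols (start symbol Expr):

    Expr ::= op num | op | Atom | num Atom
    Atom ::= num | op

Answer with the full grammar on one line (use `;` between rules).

Expr ::= Atom | num Atom | op Expr1; Atom ::= num | op; Expr1 ::= num | ε

Expr has alternatives sharing prefix 'op': factor to Expr → op Expr1 with Expr1 → num | ε.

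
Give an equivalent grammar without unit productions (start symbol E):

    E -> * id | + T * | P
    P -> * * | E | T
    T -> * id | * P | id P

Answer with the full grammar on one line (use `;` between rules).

E -> * id | + T * | * * | * P | id P; P -> * id | + T * | * * | * P | id P; T -> * id | * P | id P

Unit pairs: E ⇒* {P, T}; P ⇒* {E, T}.
For every A with A ⇒* B via unit rules, add B's non-unit alternatives to A; then delete every rule of the form X → Y.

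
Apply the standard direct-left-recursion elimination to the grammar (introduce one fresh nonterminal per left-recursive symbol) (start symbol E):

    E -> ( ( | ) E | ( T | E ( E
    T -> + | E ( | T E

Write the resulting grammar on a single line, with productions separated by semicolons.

Directly left-recursive nonterminals: E, T.
For E: α = {( E}, β = {( (, ) E, ( T}. Rewrite as E → β E' and E' → α E' | ε.
For T: α = {E}, β = {+, E (}. Rewrite as T → β T' and T' → α T' | ε.

E -> ( ( E' | ) E E' | ( T E'; T -> + T' | E ( T'; E' -> ( E E' | ε; T' -> E T' | ε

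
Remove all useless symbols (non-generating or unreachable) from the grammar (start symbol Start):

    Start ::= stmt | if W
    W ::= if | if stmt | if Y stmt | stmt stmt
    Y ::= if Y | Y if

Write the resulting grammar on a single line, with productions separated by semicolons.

Start ::= stmt | if W; W ::= if | if stmt | stmt stmt

Generating nonterminals: {Start, W}.
Reachable from Start after that: {Start, W}.
Removed useless symbols: {Y} and every production mentioning them.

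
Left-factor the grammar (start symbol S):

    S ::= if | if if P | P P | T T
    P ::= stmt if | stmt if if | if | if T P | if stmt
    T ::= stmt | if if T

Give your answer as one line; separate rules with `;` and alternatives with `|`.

S has alternatives sharing prefix 'if': factor to S → if S' with S' → ε | if P.
P has alternatives sharing prefix 'if': factor to P → if P' with P' → ε | T P | stmt.
P has alternatives sharing prefix 'stmt if': factor to P → stmt if P'' with P'' → ε | if.

S ::= P P | T T | if S'; P ::= if P' | stmt if P''; T ::= stmt | if if T; S' ::= ε | if P; P' ::= ε | T P | stmt; P'' ::= ε | if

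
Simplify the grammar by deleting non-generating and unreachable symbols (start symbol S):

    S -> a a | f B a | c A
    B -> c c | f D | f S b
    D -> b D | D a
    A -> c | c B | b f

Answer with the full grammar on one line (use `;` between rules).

Generating nonterminals: {A, B, S}.
Reachable from S after that: {A, B, S}.
Removed useless symbols: {D} and every production mentioning them.

S -> a a | f B a | c A; B -> c c | f S b; A -> c | c B | b f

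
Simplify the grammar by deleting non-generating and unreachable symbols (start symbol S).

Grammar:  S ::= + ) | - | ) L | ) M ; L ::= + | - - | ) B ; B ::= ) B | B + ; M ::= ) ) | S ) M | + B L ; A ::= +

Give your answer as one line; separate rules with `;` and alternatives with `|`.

Generating nonterminals: {A, L, M, S}.
Reachable from S after that: {L, M, S}.
Removed useless symbols: {A, B} and every production mentioning them.

S ::= + ) | - | ) L | ) M; L ::= + | - -; M ::= ) ) | S ) M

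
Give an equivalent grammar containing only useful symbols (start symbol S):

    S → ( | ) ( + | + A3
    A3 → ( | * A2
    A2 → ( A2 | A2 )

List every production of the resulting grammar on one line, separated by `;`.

Generating nonterminals: {A3, S}.
Reachable from S after that: {A3, S}.
Removed useless symbols: {A2} and every production mentioning them.

S → ( | ) ( + | + A3; A3 → (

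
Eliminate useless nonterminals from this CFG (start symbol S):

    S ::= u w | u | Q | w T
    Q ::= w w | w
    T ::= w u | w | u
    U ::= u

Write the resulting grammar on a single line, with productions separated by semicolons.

S ::= u w | u | Q | w T; Q ::= w w | w; T ::= w u | w | u

Generating nonterminals: {Q, S, T, U}.
Reachable from S after that: {Q, S, T}.
Removed useless symbols: {U} and every production mentioning them.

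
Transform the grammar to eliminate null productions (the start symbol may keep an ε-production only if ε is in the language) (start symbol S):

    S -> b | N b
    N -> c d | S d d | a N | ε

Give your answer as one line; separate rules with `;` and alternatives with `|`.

Nullable set = {N}.
ε ∉ L(G), so no ε-production is kept.
Add the nullable-subset variants: N → a N gives a N | a.

S -> b | N b; N -> c d | S d d | a N | a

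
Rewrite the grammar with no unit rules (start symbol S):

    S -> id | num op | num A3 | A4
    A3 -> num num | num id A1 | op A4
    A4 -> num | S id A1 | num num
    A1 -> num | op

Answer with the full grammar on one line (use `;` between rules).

S -> num | S id A1 | num num | id | num op | num A3; A3 -> num num | num id A1 | op A4; A4 -> num | S id A1 | num num; A1 -> num | op

Unit pairs: S ⇒* {A4}.
Replace each nonterminal's rules with the union of the non-unit rules of every nonterminal it unit-derives.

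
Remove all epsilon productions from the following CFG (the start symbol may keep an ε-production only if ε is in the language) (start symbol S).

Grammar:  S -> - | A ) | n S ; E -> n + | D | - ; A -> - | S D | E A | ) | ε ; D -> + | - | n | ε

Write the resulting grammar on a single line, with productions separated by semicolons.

Nullable nonterminals: {A, D, E}.
ε ∉ L(G), so no ε-production is kept.
Add the nullable-subset variants: S → A ) gives A ) | ). A → S D gives S D | S. A → E A gives E A | E.

S -> - | A ) | ) | n S; E -> n + | D | -; A -> - | S D | S | E A | E | ); D -> + | - | n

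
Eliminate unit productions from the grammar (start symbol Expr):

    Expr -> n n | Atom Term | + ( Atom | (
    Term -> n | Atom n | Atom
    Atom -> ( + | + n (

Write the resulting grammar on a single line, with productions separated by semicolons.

Expr -> n n | Atom Term | + ( Atom | (; Term -> n | Atom n | ( + | + n (; Atom -> ( + | + n (

Unit pairs: Term ⇒* {Atom}.
For each unit pair (A, B), copy every non-unit production of B to A, then drop all unit productions.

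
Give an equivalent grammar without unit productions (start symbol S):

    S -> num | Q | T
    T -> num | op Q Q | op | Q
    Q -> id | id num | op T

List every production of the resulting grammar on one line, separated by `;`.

Unit pairs: S ⇒* {Q, T}; T ⇒* {Q}.
Replace each nonterminal's rules with the union of the non-unit rules of every nonterminal it unit-derives.

S -> num | id | id num | op T | op Q Q | op; T -> id | id num | op T | num | op Q Q | op; Q -> id | id num | op T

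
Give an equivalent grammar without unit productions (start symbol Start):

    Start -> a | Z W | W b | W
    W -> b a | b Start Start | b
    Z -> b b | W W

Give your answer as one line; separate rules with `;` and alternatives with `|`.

Unit pairs: Start ⇒* {W}.
Replace each nonterminal's rules with the union of the non-unit rules of every nonterminal it unit-derives.

Start -> a | Z W | W b | b a | b Start Start | b; W -> b a | b Start Start | b; Z -> b b | W W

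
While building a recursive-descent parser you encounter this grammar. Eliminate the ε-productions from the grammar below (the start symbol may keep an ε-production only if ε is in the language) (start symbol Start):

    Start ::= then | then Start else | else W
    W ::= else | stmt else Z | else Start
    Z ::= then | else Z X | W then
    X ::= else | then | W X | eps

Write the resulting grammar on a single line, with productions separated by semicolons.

The nullable symbols are {X}.
ε ∉ L(G), so no ε-production is kept.
Add the nullable-subset variants: Z → else Z X gives else Z X | else Z. X → W X gives W X | W.

Start ::= then | then Start else | else W; W ::= else | stmt else Z | else Start; Z ::= then | else Z X | else Z | W then; X ::= else | then | W X | W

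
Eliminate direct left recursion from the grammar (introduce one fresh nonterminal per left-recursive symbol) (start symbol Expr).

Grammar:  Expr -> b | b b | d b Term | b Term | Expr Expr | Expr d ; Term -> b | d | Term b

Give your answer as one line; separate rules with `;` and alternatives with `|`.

Expr -> b Expr1 | b b Expr1 | d b Term Expr1 | b Term Expr1; Term -> b Term1 | d Term1; Expr1 -> Expr Expr1 | d Expr1 | ε; Term1 -> b Term1 | ε

Directly left-recursive nonterminals: Expr, Term.
For Expr: α = {Expr, d}, β = {b, b b, d b Term, b Term}. Rewrite as Expr → β Expr1 and Expr1 → α Expr1 | ε.
For Term: α = {b}, β = {b, d}. Rewrite as Term → β Term1 and Term1 → α Term1 | ε.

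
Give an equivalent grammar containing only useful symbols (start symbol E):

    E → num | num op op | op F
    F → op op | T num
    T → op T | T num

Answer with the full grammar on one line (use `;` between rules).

Generating nonterminals: {E, F}.
Reachable from E after that: {E, F}.
Removed useless symbols: {T} and every production mentioning them.

E → num | num op op | op F; F → op op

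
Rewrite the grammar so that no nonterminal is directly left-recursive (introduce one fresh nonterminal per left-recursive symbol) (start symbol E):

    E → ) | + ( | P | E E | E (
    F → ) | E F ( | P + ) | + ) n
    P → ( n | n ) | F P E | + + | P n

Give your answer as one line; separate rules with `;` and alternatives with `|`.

E, P are directly left-recursive.
For E: α = {E, (}, β = {), + (, P}. Rewrite as E → β E' and E' → α E' | ε.
For P: α = {n}, β = {( n, n ), F P E, + +}. Rewrite as P → β P' and P' → α P' | ε.

E → ) E' | + ( E' | P E'; F → ) | E F ( | P + ) | + ) n; P → ( n P' | n ) P' | F P E P' | + + P'; E' → E E' | ( E' | ε; P' → n P' | ε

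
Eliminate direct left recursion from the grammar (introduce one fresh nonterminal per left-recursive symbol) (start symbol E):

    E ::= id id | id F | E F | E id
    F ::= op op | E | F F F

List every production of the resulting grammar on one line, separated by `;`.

E, F are directly left-recursive.
For E: α = {F, id}, β = {id id, id F}. Rewrite as E → β E' and E' → α E' | ε.
For F: α = {F F}, β = {op op, E}. Rewrite as F → β F' and F' → α F' | ε.

E ::= id id E' | id F E'; F ::= op op F' | E F'; E' ::= F E' | id E' | ε; F' ::= F F F' | ε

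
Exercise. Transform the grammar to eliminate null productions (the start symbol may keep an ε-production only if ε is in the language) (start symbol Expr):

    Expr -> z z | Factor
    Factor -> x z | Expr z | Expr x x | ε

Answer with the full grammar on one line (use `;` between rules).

Nullable set = {Expr, Factor}.
ε ∈ L(G) since Expr is nullable, so keep Expr → ε.
Expand every rule over subsets of its nullable positions: Factor → Expr z gives Expr z | z. Factor → Expr x x gives Expr x x | x x.

Expr -> z z | Factor | ε; Factor -> x z | Expr z | z | Expr x x | x x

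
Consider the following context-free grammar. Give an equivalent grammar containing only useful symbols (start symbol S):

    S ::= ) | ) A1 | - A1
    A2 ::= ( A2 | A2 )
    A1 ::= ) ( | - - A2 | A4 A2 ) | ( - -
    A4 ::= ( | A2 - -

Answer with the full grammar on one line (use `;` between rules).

Generating nonterminals: {A1, A4, S}.
Reachable from S after that: {A1, S}.
Removed useless symbols: {A2, A4} and every production mentioning them.

S ::= ) | ) A1 | - A1; A1 ::= ) ( | ( - -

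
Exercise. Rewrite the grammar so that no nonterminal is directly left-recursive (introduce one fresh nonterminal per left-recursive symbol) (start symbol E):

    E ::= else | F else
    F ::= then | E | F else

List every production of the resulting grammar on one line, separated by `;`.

Left recursion appears on F.
For F: α = {else}, β = {then, E}. Rewrite as F → β F' and F' → α F' | ε.

E ::= else | F else; F ::= then F' | E F'; F' ::= else F' | ε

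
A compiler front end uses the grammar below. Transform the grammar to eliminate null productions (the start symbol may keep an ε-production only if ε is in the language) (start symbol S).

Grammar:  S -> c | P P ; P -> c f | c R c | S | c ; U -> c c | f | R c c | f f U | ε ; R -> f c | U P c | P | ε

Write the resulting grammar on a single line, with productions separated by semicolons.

S -> c | P P; P -> c f | c R c | c c | S | c; U -> c c | f | R c c | f f U | f f; R -> f c | U P c | P c | P

Nullable set = {R, U}.
ε ∉ L(G), so no ε-production is kept.
For each production, add variants omitting each subset of nullable occurrences: P → c R c gives c R c | c c. U → f f U gives f f U | f f. R → U P c gives U P c | P c.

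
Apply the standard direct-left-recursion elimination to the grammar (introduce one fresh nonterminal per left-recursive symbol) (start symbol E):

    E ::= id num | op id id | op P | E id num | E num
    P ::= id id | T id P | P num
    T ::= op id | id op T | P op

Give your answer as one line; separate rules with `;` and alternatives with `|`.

E ::= id num E' | op id id E' | op P E'; P ::= id id P' | T id P P'; T ::= op id | id op T | P op; E' ::= id num E' | num E' | ε; P' ::= num P' | ε

Left recursion appears on E, P.
For E: α = {id num, num}, β = {id num, op id id, op P}. Rewrite as E → β E' and E' → α E' | ε.
For P: α = {num}, β = {id id, T id P}. Rewrite as P → β P' and P' → α P' | ε.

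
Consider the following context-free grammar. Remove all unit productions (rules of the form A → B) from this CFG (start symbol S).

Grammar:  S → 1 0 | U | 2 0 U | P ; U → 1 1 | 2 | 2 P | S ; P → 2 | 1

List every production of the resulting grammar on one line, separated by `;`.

S → 1 1 | 2 | 2 P | 1 0 | 2 0 U | 1; U → 1 1 | 2 | 2 P | 1 0 | 2 0 U | 1; P → 2 | 1

Unit pairs: S ⇒* {P, U}; U ⇒* {P, S}.
For every A with A ⇒* B via unit rules, add B's non-unit alternatives to A; then delete every rule of the form X → Y.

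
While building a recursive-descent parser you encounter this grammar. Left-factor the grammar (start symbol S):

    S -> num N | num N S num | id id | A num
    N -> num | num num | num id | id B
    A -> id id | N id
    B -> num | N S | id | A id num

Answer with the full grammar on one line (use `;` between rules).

S has alternatives sharing prefix 'num N': factor to S → num N S' with S' → ε | S num.
N has alternatives sharing prefix 'num': factor to N → num N' with N' → ε | num | id.

S -> id id | A num | num N S'; N -> id B | num N'; A -> id id | N id; B -> num | N S | id | A id num; S' -> ε | S num; N' -> ε | num | id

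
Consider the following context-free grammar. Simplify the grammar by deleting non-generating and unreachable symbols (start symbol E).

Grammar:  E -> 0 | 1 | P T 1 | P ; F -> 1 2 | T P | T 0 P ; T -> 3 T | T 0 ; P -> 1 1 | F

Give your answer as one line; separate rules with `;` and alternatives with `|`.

E -> 0 | 1 | P; F -> 1 2; P -> 1 1 | F

Generating nonterminals: {E, F, P}.
Reachable from E after that: {E, F, P}.
Removed useless symbols: {T} and every production mentioning them.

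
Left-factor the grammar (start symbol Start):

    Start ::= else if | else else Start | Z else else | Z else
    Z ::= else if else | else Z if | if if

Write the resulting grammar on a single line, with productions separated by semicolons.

Start ::= Z else Start1 | else Start2; Z ::= if if | else Z1; Start1 ::= else | ε; Start2 ::= if | else Start; Z1 ::= if else | Z if

Start has alternatives sharing prefix 'Z else': factor to Start → Z else Start1 with Start1 → else | ε.
Start has alternatives sharing prefix 'else': factor to Start → else Start2 with Start2 → if | else Start.
Z has alternatives sharing prefix 'else': factor to Z → else Z1 with Z1 → if else | Z if.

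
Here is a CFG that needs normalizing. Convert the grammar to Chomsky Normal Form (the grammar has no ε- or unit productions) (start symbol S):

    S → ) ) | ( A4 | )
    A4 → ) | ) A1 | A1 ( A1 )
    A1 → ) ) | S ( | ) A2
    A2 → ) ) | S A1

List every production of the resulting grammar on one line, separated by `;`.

S → X1 X1 | X2 A4 | ); A4 → ) | X1 A1 | A1 Y1; A1 → X1 X1 | S X2 | X1 A2; A2 → X1 X1 | S A1; X1 → ); X2 → (; Y1 → X2 Y2; Y2 → A1 X1

Introduce a nonterminal for each terminal appearing in a rule of length ≥ 2: X1 → ), X2 → (.
Binarize each right-hand side of length ≥ 3 by chaining fresh nonterminals (Y1, Y2, …): affected rules were A4 → A1 X2 A1 X1.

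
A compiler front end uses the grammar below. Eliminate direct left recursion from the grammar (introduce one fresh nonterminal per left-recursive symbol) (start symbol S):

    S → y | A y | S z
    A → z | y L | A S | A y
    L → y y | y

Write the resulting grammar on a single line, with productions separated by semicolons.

S → y S' | A y S'; A → z A' | y L A'; L → y y | y; S' → z S' | ε; A' → S A' | y A' | ε

S, A are directly left-recursive.
For S: α = {z}, β = {y, A y}. Rewrite as S → β S' and S' → α S' | ε.
For A: α = {S, y}, β = {z, y L}. Rewrite as A → β A' and A' → α A' | ε.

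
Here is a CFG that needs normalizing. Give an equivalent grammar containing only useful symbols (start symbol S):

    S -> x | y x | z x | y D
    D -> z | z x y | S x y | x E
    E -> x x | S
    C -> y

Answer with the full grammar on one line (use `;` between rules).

Generating nonterminals: {C, D, E, S}.
Reachable from S after that: {D, E, S}.
Removed useless symbols: {C} and every production mentioning them.

S -> x | y x | z x | y D; D -> z | z x y | S x y | x E; E -> x x | S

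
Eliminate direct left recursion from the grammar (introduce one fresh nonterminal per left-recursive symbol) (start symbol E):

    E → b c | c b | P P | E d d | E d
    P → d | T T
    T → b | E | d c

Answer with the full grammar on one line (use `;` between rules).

E → b c E' | c b E' | P P E'; P → d | T T; T → b | E | d c; E' → d d E' | d E' | epsilon

Left recursion appears on E.
For E: α = {d d, d}, β = {b c, c b, P P}. Rewrite as E → β E' and E' → α E' | ε.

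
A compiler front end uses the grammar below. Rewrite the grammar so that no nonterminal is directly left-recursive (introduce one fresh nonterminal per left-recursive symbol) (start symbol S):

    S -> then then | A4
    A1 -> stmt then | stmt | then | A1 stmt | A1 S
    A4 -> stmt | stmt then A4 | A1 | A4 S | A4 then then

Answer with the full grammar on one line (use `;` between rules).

S -> then then | A4; A1 -> stmt then A1' | stmt A1' | then A1'; A4 -> stmt A4' | stmt then A4 A4' | A1 A4'; A1' -> stmt A1' | S A1' | ε; A4' -> S A4' | then then A4' | ε

Directly left-recursive nonterminals: A1, A4.
For A1: α = {stmt, S}, β = {stmt then, stmt, then}. Rewrite as A1 → β A1' and A1' → α A1' | ε.
For A4: α = {S, then then}, β = {stmt, stmt then A4, A1}. Rewrite as A4 → β A4' and A4' → α A4' | ε.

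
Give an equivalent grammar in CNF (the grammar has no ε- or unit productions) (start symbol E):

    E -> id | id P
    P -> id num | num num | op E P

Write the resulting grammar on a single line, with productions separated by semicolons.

E -> id | X1 P; P -> X1 X2 | X2 X2 | X3 Y1; X1 -> id; X2 -> num; X3 -> op; Y1 -> E P

Introduce a nonterminal for each terminal appearing in a rule of length ≥ 2: X1 → id, X2 → num, X3 → op.
Binarize each right-hand side of length ≥ 3 by chaining fresh nonterminals (Y1, Y2, …): affected rules were P → X3 E P.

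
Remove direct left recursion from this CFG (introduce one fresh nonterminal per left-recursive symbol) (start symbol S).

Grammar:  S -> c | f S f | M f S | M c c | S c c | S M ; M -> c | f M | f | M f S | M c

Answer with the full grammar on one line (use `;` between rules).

S -> c S' | f S f S' | M f S S' | M c c S'; M -> c M' | f M M' | f M'; S' -> c c S' | M S' | eps; M' -> f S M' | c M' | eps

Directly left-recursive nonterminals: S, M.
For S: α = {c c, M}, β = {c, f S f, M f S, M c c}. Rewrite as S → β S' and S' → α S' | ε.
For M: α = {f S, c}, β = {c, f M, f}. Rewrite as M → β M' and M' → α M' | ε.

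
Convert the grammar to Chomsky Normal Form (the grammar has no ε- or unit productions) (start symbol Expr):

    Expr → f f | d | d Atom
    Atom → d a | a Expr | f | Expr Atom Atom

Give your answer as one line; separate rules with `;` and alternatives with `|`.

Introduce a nonterminal for each terminal appearing in a rule of length ≥ 2: X1 → f, X2 → d, X3 → a.
Binarize each right-hand side of length ≥ 3 by chaining fresh nonterminals (Y1, Y2, …): affected rules were Atom → Expr Atom Atom.

Expr → X1 X1 | d | X2 Atom; Atom → X2 X3 | X3 Expr | f | Expr Y1; X1 → f; X2 → d; X3 → a; Y1 → Atom Atom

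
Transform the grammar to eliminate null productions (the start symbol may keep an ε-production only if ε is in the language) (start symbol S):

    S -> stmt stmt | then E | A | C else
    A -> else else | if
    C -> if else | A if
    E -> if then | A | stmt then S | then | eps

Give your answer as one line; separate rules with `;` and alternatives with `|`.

The nullable symbols are {E}.
ε ∉ L(G), so no ε-production is kept.
For each production, add variants omitting each subset of nullable occurrences: S → then E gives then E | then.

S -> stmt stmt | then E | then | A | C else; A -> else else | if; C -> if else | A if; E -> if then | A | stmt then S | then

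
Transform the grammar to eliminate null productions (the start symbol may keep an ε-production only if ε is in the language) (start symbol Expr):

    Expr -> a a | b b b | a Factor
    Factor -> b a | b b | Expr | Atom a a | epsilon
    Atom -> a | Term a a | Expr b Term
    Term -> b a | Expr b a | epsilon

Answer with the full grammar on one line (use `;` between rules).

Expr -> a a | b b b | a Factor | a; Factor -> b a | b b | Expr | Atom a a; Atom -> a | Term a a | a a | Expr b Term | Expr b; Term -> b a | Expr b a

Nullable nonterminals: {Factor, Term}.
ε ∉ L(G), so no ε-production is kept.
Add the nullable-subset variants: Expr → a Factor gives a Factor | a. Atom → Term a a gives Term a a | a a. Atom → Expr b Term gives Expr b Term | Expr b.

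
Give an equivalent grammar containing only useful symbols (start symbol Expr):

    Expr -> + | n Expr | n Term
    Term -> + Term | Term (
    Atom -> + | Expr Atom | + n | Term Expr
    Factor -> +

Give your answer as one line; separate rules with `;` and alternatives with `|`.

Expr -> + | n Expr

Generating nonterminals: {Atom, Expr, Factor}.
Reachable from Expr after that: {Expr}.
Removed useless symbols: {Atom, Factor, Term} and every production mentioning them.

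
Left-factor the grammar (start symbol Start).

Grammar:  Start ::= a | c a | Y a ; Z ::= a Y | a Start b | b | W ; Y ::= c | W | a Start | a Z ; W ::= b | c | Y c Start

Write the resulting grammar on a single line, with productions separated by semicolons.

Z has alternatives sharing prefix 'a': factor to Z → a Z1 with Z1 → Y | Start b.
Y has alternatives sharing prefix 'a': factor to Y → a Y1 with Y1 → Start | Z.

Start ::= a | c a | Y a; Z ::= b | W | a Z1; Y ::= c | W | a Y1; W ::= b | c | Y c Start; Z1 ::= Y | Start b; Y1 ::= Start | Z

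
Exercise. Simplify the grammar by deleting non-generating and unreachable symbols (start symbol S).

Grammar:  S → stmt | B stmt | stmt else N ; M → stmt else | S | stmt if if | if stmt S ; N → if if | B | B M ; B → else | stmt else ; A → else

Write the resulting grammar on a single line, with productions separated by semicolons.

Generating nonterminals: {A, B, M, N, S}.
Reachable from S after that: {B, M, N, S}.
Removed useless symbols: {A} and every production mentioning them.

S → stmt | B stmt | stmt else N; M → stmt else | S | stmt if if | if stmt S; N → if if | B | B M; B → else | stmt else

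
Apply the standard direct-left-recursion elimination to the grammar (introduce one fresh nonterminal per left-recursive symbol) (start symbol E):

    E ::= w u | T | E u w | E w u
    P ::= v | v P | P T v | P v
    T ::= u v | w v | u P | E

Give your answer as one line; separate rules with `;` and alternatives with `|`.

E ::= w u E' | T E'; P ::= v P' | v P P'; T ::= u v | w v | u P | E; E' ::= u w E' | w u E' | ε; P' ::= T v P' | v P' | ε

Left recursion appears on E, P.
For E: α = {u w, w u}, β = {w u, T}. Rewrite as E → β E' and E' → α E' | ε.
For P: α = {T v, v}, β = {v, v P}. Rewrite as P → β P' and P' → α P' | ε.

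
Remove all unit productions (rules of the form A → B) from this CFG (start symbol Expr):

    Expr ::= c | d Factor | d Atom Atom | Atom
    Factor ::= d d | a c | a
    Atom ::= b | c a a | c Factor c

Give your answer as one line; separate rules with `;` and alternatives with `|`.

Expr ::= b | c a a | c Factor c | c | d Factor | d Atom Atom; Factor ::= d d | a c | a; Atom ::= b | c a a | c Factor c

Unit pairs: Expr ⇒* {Atom}.
For each unit pair (A, B), copy every non-unit production of B to A, then drop all unit productions.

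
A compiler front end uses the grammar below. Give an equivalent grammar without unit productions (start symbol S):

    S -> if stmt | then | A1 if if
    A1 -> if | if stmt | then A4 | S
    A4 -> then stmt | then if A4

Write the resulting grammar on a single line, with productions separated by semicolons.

S -> if stmt | then | A1 if if; A1 -> if | if stmt | then A4 | then | A1 if if; A4 -> then stmt | then if A4

Unit pairs: A1 ⇒* {S}.
For every A with A ⇒* B via unit rules, add B's non-unit alternatives to A; then delete every rule of the form X → Y.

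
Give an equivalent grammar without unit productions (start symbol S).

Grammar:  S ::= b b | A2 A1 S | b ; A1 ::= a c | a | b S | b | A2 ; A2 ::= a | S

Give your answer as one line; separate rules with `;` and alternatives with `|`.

S ::= b b | A2 A1 S | b; A1 ::= a | a c | b S | b | b b | A2 A1 S; A2 ::= a | b b | A2 A1 S | b

Unit pairs: A1 ⇒* {A2, S}; A2 ⇒* {S}.
Replace each nonterminal's rules with the union of the non-unit rules of every nonterminal it unit-derives.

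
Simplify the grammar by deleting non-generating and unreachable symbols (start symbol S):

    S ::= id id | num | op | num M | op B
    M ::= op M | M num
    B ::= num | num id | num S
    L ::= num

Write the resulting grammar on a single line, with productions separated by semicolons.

Generating nonterminals: {B, L, S}.
Reachable from S after that: {B, S}.
Removed useless symbols: {L, M} and every production mentioning them.

S ::= id id | num | op | op B; B ::= num | num id | num S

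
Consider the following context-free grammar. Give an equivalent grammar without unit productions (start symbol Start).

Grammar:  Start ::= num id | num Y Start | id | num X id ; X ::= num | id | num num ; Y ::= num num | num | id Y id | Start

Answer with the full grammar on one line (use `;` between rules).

Unit pairs: Y ⇒* {Start}.
Replace each nonterminal's rules with the union of the non-unit rules of every nonterminal it unit-derives.

Start ::= num id | num Y Start | id | num X id; X ::= num | id | num num; Y ::= num id | num Y Start | id | num X id | num num | num | id Y id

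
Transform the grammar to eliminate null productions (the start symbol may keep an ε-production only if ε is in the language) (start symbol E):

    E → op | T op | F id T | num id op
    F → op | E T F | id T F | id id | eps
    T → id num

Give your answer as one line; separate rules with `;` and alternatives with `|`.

E → op | T op | F id T | id T | num id op; F → op | E T F | E T | id T F | id T | id id; T → id num

The nullable symbols are {F}.
ε ∉ L(G), so no ε-production is kept.
Expand every rule over subsets of its nullable positions: E → F id T gives F id T | id T. F → E T F gives E T F | E T. F → id T F gives id T F | id T.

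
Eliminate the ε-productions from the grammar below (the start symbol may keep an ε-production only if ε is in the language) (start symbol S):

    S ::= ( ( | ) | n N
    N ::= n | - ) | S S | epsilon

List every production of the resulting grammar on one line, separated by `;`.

Nullable set = {N}.
ε ∉ L(G), so no ε-production is kept.
For each production, add variants omitting each subset of nullable occurrences: S → n N gives n N | n.

S ::= ( ( | ) | n N | n; N ::= n | - ) | S S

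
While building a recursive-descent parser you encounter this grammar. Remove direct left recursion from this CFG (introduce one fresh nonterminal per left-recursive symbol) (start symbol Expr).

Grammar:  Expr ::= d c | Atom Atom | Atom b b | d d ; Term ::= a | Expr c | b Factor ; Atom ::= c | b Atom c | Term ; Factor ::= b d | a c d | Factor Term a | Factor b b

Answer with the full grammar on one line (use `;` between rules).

Directly left-recursive nonterminal: Factor.
For Factor: α = {Term a, b b}, β = {b d, a c d}. Rewrite as Factor → β Factor1 and Factor1 → α Factor1 | ε.

Expr ::= d c | Atom Atom | Atom b b | d d; Term ::= a | Expr c | b Factor; Atom ::= c | b Atom c | Term; Factor ::= b d Factor1 | a c d Factor1; Factor1 ::= Term a Factor1 | b b Factor1 | eps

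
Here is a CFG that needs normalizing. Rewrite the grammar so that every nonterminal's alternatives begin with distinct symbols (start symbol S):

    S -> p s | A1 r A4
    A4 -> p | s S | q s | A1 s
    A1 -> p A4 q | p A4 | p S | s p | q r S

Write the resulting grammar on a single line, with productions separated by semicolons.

S -> p s | A1 r A4; A4 -> p | s S | q s | A1 s; A1 -> s p | q r S | p A1'; A1' -> S | A4 A1''; A1'' -> q | ε

A1 has alternatives sharing prefix 'p': factor to A1 → p A1' with A1' → A4 q | A4 | S.
A1' has alternatives sharing prefix 'A4': factor to A1' → A4 A1'' with A1'' → q | ε.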